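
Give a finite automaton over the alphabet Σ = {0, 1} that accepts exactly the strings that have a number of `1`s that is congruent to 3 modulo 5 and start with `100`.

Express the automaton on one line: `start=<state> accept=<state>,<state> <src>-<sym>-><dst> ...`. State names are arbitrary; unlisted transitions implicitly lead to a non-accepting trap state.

Handle the two conditions separately and then intersect. One (5 states) tracks the count of `1`s modulo 5; the other (5 states) tracks whether the input so far still matches the prefix `100`. Each combined state is a pair, one component from each; accept when both components accept.
       0  1 
>  A   B  C 
   B   B  D 
   C   E  F 
   D   D  F 
   E   G  F 
   F   F  H 
   G   G  I 
   H   H  J 
   I   I  K 
   J   J  B 
 * K   K  L 
   L   L  M 
   M   M  G 
(> = start, * = accepting)

start=A accept=K A-0->B A-1->C B-0->B B-1->D C-0->E C-1->F D-0->D D-1->F E-0->G E-1->F F-0->F F-1->H G-0->G G-1->I H-0->H H-1->J I-0->I I-1->K J-0->J J-1->B K-0->K K-1->L L-0->L L-1->M M-0->M M-1->G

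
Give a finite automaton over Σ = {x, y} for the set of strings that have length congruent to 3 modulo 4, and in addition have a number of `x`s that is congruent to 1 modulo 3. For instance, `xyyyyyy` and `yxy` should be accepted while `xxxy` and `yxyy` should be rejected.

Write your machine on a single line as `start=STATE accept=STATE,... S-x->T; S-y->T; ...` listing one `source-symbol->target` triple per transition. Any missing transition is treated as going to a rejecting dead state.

Run two small machines in parallel and take their product. One (4 states) tracks the input length modulo 4; the other (3 states) tracks the count of `x`s modulo 3. Each combined state is a pair, one component from each; accept when both components accept.
A 12-state machine:
          x    y  
>  q0     q1   q2 
   q1     q3   q4 
   q2     q4   q5 
   q3     q6   q7 
   q4     q7   q8 
   q5     q8   q6 
   q6     q9   q0 
   q7     q0  q10 
 * q8    q10   q9 
   q9    q11   q1 
   q10    q2  q11 
   q11    q5   q3 
(> = start, * = accepting)

start=q0; accept=q8; q0-x->q1; q0-y->q2; q1-x->q3; q1-y->q4; q2-x->q4; q2-y->q5; q3-x->q6; q3-y->q7; q4-x->q7; q4-y->q8; q5-x->q8; q5-y->q6; q6-x->q9; q6-y->q0; q7-x->q0; q7-y->q10; q8-x->q10; q8-y->q9; q9-x->q11; q9-y->q1; q10-x->q2; q10-y->q11; q11-x->q5; q11-y->q3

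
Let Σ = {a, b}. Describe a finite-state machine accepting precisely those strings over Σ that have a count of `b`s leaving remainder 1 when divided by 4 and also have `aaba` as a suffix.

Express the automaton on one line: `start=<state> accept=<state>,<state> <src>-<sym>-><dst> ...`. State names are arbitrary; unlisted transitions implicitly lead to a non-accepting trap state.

start=S0 accept=S10 S0-a->S1 S0-b->S2 S1-a->S3 S1-b->S2 S2-a->S4 S2-b->S5 S3-a->S3 S3-b->S6 S4-a->S7 S4-b->S5 S5-a->S8 S5-b->S9 S6-a->S10 S6-b->S5 S7-a->S7 S7-b->S11 S8-a->S12 S8-b->S9 S9-a->S13 S9-b->S0 S10-a->S7 S10-b->S5 S11-a->S14 S11-b->S9 S12-a->S12 S12-b->S15 S13-a->S16 S13-b->S0 S14-a->S12 S14-b->S9 S15-a->S17 S15-b->S0 S16-a->S16 S16-b->S18 S17-a->S16 S17-b->S0 S18-a->S19 S18-b->S2 S19-a->S3 S19-b->S2

Build one automaton per condition and run them in lockstep. One (4 states) tracks the count of `b`s modulo 4; the other (5 states) tracks how much of the suffix `aaba` has currently been matched. Each combined state is a pair, one component from each; accept when both components accept.
A 20-state machine:
          a    b  
>  S0     S1   S2 
   S1     S3   S2 
   S2     S4   S5 
   S3     S3   S6 
   S4     S7   S5 
   S5     S8   S9 
   S6    S10   S5 
   S7     S7  S11 
   S8    S12   S9 
   S9    S13   S0 
 * S10    S7   S5 
   S11   S14   S9 
   S12   S12  S15 
   S13   S16   S0 
   S14   S12   S9 
   S15   S17   S0 
   S16   S16  S18 
   S17   S16   S0 
   S18   S19   S2 
   S19    S3   S2 
(> = start, * = accepting)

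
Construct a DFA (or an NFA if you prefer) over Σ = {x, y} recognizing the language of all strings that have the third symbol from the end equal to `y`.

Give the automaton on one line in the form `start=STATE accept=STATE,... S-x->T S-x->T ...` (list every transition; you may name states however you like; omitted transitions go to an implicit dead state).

start=S0 accept=S11,S12,S13,S14 S0-x->S1 S0-y->S2 S1-x->S3 S1-y->S4 S2-x->S5 S2-y->S6 S3-x->S7 S3-y->S8 S4-x->S9 S4-y->S10 S5-x->S11 S5-y->S12 S6-x->S13 S6-y->S14 S7-x->S7 S7-y->S8 S8-x->S9 S8-y->S10 S9-x->S11 S9-y->S12 S10-x->S13 S10-y->S14 S11-x->S7 S11-y->S8 S12-x->S9 S12-y->S10 S13-x->S11 S13-y->S12 S14-x->S13 S14-y->S14

A DFA must remember the last 3 symbols (since which symbol is third-to-last isn't known until the input ends). Use one state per possible window of the last ≤3 symbols; accept from those whose window starts with `y`.
With 15 states:
          x    y  
>  S0     S1   S2 
   S1     S3   S4 
   S2     S5   S6 
   S3     S7   S8 
   S4     S9  S10 
   S5    S11  S12 
   S6    S13  S14 
   S7     S7   S8 
   S8     S9  S10 
   S9    S11  S12 
   S10   S13  S14 
 * S11    S7   S8 
 * S12    S9  S10 
 * S13   S11  S12 
 * S14   S13  S14 
(> = start, * = accepting)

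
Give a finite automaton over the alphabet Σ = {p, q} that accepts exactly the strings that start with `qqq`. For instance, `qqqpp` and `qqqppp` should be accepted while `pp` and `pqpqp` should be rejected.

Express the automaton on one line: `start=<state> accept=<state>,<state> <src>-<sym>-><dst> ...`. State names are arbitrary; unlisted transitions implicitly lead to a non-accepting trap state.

start=A accept=D A-p->E A-q->B B-p->E B-q->C C-p->E C-q->D D-p->D D-q->D E-p->E E-q->E

Check the first 3 symbols one by one: A through C record how many have matched `qqq` so far; any wrong symbol goes to the dead state E. After all 3 match we enter the accepting sink D.
With 5 states:
       p  q 
>  A   E  B 
   B   E  C 
   C   E  D 
 * D   D  D 
   E   E  E 
(> = start, * = accepting)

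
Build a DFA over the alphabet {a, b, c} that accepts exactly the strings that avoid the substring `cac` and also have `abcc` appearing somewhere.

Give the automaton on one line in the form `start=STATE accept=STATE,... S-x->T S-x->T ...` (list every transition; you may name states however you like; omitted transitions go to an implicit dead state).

start=S0 accept=S7,S9,S10 S0-a->S1 S0-b->S0 S0-c->S2 S1-a->S1 S1-b->S3 S1-c->S2 S2-a->S4 S2-b->S0 S2-c->S2 S3-a->S1 S3-b->S0 S3-c->S5 S4-a->S1 S4-b->S3 S4-c->S6 S5-a->S4 S5-b->S0 S5-c->S7 S6-a->S8 S6-b->S6 S6-c->S6 S7-a->S9 S7-b->S10 S7-c->S7 S8-a->S8 S8-b->S11 S8-c->S6 S9-a->S10 S9-b->S10 S9-c->S12 S10-a->S10 S10-b->S10 S10-c->S7 S11-a->S8 S11-b->S6 S11-c->S13 S12-a->S12 S12-b->S12 S12-c->S12 S13-a->S8 S13-b->S6 S13-c->S12

Handle the two conditions separately and then intersect. The first has 4 states tracking partial matches of the forbidden pattern `cac`; the second has 5 states tracking whether and how much of `abcc` has been seen. A product state is a pair (one from each), accepting exactly when both do.
14 states suffice.
          a    b    c  
>  S0     S1   S0   S2 
   S1     S1   S3   S2 
   S2     S4   S0   S2 
   S3     S1   S0   S5 
   S4     S1   S3   S6 
   S5     S4   S0   S7 
   S6     S8   S6   S6 
 * S7     S9  S10   S7 
   S8     S8  S11   S6 
 * S9    S10  S10  S12 
 * S10   S10  S10   S7 
   S11    S8   S6  S13 
   S12   S12  S12  S12 
   S13    S8   S6  S12 
(> = start, * = accepting)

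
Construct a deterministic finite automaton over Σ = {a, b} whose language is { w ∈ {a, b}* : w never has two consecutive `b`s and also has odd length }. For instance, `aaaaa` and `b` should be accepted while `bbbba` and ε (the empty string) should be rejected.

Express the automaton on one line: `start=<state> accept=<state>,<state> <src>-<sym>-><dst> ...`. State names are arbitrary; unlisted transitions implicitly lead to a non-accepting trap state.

start=s0 accept=s1,s2 s0-a->s1 s0-b->s2 s1-a->s0 s1-b->s3 s2-a->s0 s2-b->s4 s3-a->s1 s3-b->s4 s4-a->s4 s4-b->s4

Run two small machines in parallel and take their product. The first has 3 states tracking partial matches of the forbidden pattern `bb`; the second has 2 states tracking the input length modulo 2. A product state is a pair (one from each), accepting exactly when both do. Minimizing collapses redundant product states.
5 states suffice.
        a   b  
>  s0   s1  s2 
 * s1   s0  s3 
 * s2   s0  s4 
   s3   s1  s4 
   s4   s4  s4 
(> = start, * = accepting)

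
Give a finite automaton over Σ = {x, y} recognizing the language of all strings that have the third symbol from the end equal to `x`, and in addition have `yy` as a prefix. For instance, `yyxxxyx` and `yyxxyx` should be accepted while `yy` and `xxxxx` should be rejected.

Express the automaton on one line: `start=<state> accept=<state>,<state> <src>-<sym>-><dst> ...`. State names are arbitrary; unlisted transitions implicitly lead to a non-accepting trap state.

start=S0 accept=S7,S8,S9,S10 S0-x->S1 S0-y->S2 S1-x->S1 S1-y->S1 S2-x->S1 S2-y->S3 S3-x->S4 S3-y->S3 S4-x->S5 S4-y->S6 S5-x->S7 S5-y->S8 S6-x->S9 S6-y->S10 S7-x->S7 S7-y->S8 S8-x->S9 S8-y->S10 S9-x->S5 S9-y->S6 S10-x->S4 S10-y->S3

Handle the two conditions separately and then intersect. The first has 15 states tracking the last 3 symbols read; the second has 4 states tracking whether the input so far still matches the prefix `yy`. A product state is a pair (one from each), accepting exactly when both do. Minimizing collapses redundant product states.
          x    y  
>  S0     S1   S2 
   S1     S1   S1 
   S2     S1   S3 
   S3     S4   S3 
   S4     S5   S6 
   S5     S7   S8 
   S6     S9  S10 
 * S7     S7   S8 
 * S8     S9  S10 
 * S9     S5   S6 
 * S10    S4   S3 
(> = start, * = accepting)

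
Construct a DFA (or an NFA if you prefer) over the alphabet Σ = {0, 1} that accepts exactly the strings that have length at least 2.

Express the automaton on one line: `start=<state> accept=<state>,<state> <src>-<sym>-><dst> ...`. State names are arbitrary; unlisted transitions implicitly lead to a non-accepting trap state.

start=A accept=C,D A-0->B A-1->B B-0->C B-1->C C-0->D C-1->D D-0->D D-1->D

We only need to distinguish lengths 0, 1, …, 2, and '>2'. Chain A → B → C → D on every symbol, with D looping. Accepting states: {C, D}.
With 4 states:
       0  1 
>  A   B  B 
   B   C  C 
 * C   D  D 
 * D   D  D 
(> = start, * = accepting)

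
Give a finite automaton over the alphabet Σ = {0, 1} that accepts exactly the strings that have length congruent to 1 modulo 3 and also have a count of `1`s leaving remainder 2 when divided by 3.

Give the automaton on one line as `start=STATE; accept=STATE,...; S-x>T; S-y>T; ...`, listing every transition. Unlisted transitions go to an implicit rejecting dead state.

Handle the two conditions separately and then intersect. One (3 states) tracks the input length modulo 3; the other (3 states) tracks the count of `1`s modulo 3. Each combined state is a pair, one component from each; accept when both components accept.
        0   1  
>  s0   s1  s2 
   s1   s3  s4 
   s2   s4  s5 
   s3   s0  s6 
   s4   s6  s7 
   s5   s7  s0 
   s6   s2  s8 
   s7   s8  s1 
 * s8   s5  s3 
(> = start, * = accepting)

start=s0; accept=s8; s0-0>s1; s0-1>s2; s1-0>s3; s1-1>s4; s2-0>s4; s2-1>s5; s3-0>s0; s3-1>s6; s4-0>s6; s4-1>s7; s5-0>s7; s5-1>s0; s6-0>s2; s6-1>s8; s7-0>s8; s7-1>s1; s8-0>s5; s8-1>s3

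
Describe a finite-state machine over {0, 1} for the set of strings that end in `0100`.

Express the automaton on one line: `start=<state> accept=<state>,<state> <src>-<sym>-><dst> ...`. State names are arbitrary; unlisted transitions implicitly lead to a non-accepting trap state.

Remember how much of `0100` the current input suffix matches. State S0 means no match yet; S1 means the last symbol is `0`; S2 means the last 2 symbols are `01`; S3 means the last 3 symbols are `010`; S4 means the last 4 symbols are `0100`. Only S4 accepts. On a mismatch, fall back to the longest proper suffix that is still a prefix of `0100`.
        0   1  
>  S0   S1  S0 
   S1   S1  S2 
   S2   S3  S0 
   S3   S4  S2 
 * S4   S1  S2 
(> = start, * = accepting)

start=S0 accept=S4 S0-0->S1 S0-1->S0 S1-0->S1 S1-1->S2 S2-0->S3 S2-1->S0 S3-0->S4 S3-1->S2 S4-0->S1 S4-1->S2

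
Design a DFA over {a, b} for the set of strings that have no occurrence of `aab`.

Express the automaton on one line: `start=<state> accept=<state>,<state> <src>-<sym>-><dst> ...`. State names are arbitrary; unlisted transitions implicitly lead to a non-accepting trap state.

Track partial matches of the forbidden pattern `aab`. State S3 is a dead state reached once `aab` has occurred; every other state accepts. S0 means no part of `aab` is currently matched.
With 4 states:
        a   b  
>* S0   S1  S0 
 * S1   S2  S0 
 * S2   S2  S3 
   S3   S3  S3 
(> = start, * = accepting)

start=S0 accept=S0,S1,S2 S0-a->S1 S0-b->S0 S1-a->S2 S1-b->S0 S2-a->S2 S2-b->S3 S3-a->S3 S3-b->S3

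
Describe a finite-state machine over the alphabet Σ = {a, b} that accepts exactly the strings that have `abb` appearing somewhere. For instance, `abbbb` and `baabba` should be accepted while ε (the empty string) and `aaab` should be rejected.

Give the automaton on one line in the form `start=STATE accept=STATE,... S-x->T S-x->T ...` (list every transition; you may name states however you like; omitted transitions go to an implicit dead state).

Track how much of `abb` has been matched so far: state q0 is no progress, q3 is the absorbing accept state reached once `abb` has occurred. Intermediate states record partial matches; on a mismatch, fall back to the longest reusable overlap.
        a   b  
>  q0   q1  q0 
   q1   q1  q2 
   q2   q1  q3 
 * q3   q3  q3 
(> = start, * = accepting)

start=q0 accept=q3 q0-a->q1 q0-b->q0 q1-a->q1 q1-b->q2 q2-a->q1 q2-b->q3 q3-a->q3 q3-b->q3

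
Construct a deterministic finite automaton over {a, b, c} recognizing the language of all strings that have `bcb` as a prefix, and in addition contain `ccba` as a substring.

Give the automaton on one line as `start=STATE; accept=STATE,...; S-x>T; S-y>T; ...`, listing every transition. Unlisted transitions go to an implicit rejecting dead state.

start=q0; accept=q12; q0-a>q1; q0-b>q2; q0-c>q3; q1-a>q1; q1-b>q1; q1-c>q3; q2-a>q1; q2-b>q1; q2-c>q4; q3-a>q1; q3-b>q1; q3-c>q5; q4-a>q1; q4-b>q6; q4-c>q5; q5-a>q1; q5-b>q7; q5-c>q5; q6-a>q6; q6-b>q6; q6-c>q8; q7-a>q9; q7-b>q1; q7-c>q3; q8-a>q6; q8-b>q6; q8-c>q10; q9-a>q9; q9-b>q9; q9-c>q9; q10-a>q6; q10-b>q11; q10-c>q10; q11-a>q12; q11-b>q6; q11-c>q8; q12-a>q12; q12-b>q12; q12-c>q12

Build one automaton per condition and run them in lockstep. The first has 5 states tracking whether the input so far still matches the prefix `bcb`; the second has 5 states tracking whether and how much of `ccba` has been seen. A product state is a pair (one from each), accepting exactly when both do.
13 states suffice.
          a    b    c  
>  q0     q1   q2   q3 
   q1     q1   q1   q3 
   q2     q1   q1   q4 
   q3     q1   q1   q5 
   q4     q1   q6   q5 
   q5     q1   q7   q5 
   q6     q6   q6   q8 
   q7     q9   q1   q3 
   q8     q6   q6  q10 
   q9     q9   q9   q9 
   q10    q6  q11  q10 
   q11   q12   q6   q8 
 * q12   q12  q12  q12 
(> = start, * = accepting)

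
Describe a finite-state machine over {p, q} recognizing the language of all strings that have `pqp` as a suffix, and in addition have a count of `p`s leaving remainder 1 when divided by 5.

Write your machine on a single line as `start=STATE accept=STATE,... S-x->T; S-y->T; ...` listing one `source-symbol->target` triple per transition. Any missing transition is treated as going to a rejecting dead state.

Run two small machines in parallel and take their product. The first has 4 states tracking how much of the suffix `pqp` has currently been matched; the second has 5 states tracking the count of `p`s modulo 5. A product state is a pair (one from each), accepting exactly when both do.
       p  q 
>  A   B  A 
   B   C  D 
   C   E  F 
   D   G  H 
   E   I  J 
   F   K  L 
   G   E  F 
   H   C  H 
   I   M  N 
   J   O  P 
   K   I  J 
   L   E  L 
   M   B  Q 
   N   R  S 
   O   M  N 
   P   I  P 
   Q   T  A 
   R   B  Q 
   S   M  S 
 * T   C  D 
(> = start, * = accepting)

start=A; accept=T; A-p->B; A-q->A; B-p->C; B-q->D; C-p->E; C-q->F; D-p->G; D-q->H; E-p->I; E-q->J; F-p->K; F-q->L; G-p->E; G-q->F; H-p->C; H-q->H; I-p->M; I-q->N; J-p->O; J-q->P; K-p->I; K-q->J; L-p->E; L-q->L; M-p->B; M-q->Q; N-p->R; N-q->S; O-p->M; O-q->N; P-p->I; P-q->P; Q-p->T; Q-q->A; R-p->B; R-q->Q; S-p->M; S-q->S; T-p->C; T-q->D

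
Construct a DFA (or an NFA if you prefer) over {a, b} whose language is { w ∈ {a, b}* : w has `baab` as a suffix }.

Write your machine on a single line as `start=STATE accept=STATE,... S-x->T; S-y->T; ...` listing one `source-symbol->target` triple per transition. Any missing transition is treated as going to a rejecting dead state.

start=s0; accept=s4; s0-a->s0; s0-b->s1; s1-a->s2; s1-b->s1; s2-a->s3; s2-b->s1; s3-a->s0; s3-b->s4; s4-a->s2; s4-b->s1

Remember how much of `baab` the current input suffix matches. State s0 means no match yet; s1 means the last symbol is `b`; s2 means the last 2 symbols are `ba`; s3 means the last 3 symbols are `baa`; s4 means the last 4 symbols are `baab`. Only s4 accepts. On a mismatch, fall back to the longest proper suffix that is still a prefix of `baab`.
5 states suffice.
        a   b  
>  s0   s0  s1 
   s1   s2  s1 
   s2   s3  s1 
   s3   s0  s4 
 * s4   s2  s1 
(> = start, * = accepting)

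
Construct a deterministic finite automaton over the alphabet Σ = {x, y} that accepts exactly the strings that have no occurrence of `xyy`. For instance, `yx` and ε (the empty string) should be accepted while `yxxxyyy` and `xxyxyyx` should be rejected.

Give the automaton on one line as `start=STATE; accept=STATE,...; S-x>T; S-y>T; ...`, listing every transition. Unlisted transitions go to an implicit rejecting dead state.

This is the complement of 'contains `xyy`'. Use the same substring-matching states — q0 through q3 holding how much of `xyy` has just been matched — but flip the accepting set: everything except the trap q3 accepts.
With 4 states:
        x   y  
>* q0   q1  q0 
 * q1   q1  q2 
 * q2   q1  q3 
   q3   q3  q3 
(> = start, * = accepting)

start=q0; accept=q0,q1,q2; q0-x>q1; q0-y>q0; q1-x>q1; q1-y>q2; q2-x>q1; q2-y>q3; q3-x>q3; q3-y>q3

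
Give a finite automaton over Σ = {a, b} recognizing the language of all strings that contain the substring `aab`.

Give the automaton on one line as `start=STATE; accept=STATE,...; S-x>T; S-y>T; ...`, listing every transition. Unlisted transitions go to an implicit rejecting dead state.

start=q0; accept=q3; q0-a>q1; q0-b>q0; q1-a>q2; q1-b>q0; q2-a>q2; q2-b>q3; q3-a>q3; q3-b>q3

Track how much of `aab` has been matched so far: state q0 is no progress, q3 is the absorbing accept state reached once `aab` has occurred. Intermediate states record partial matches; on a mismatch, fall back to the longest reusable overlap.
        a   b  
>  q0   q1  q0 
   q1   q2  q0 
   q2   q2  q3 
 * q3   q3  q3 
(> = start, * = accepting)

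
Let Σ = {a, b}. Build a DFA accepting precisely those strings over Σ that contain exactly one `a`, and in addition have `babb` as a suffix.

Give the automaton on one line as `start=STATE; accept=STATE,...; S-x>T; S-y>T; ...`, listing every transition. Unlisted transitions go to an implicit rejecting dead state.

Run two small machines in parallel and take their product. The first has 3 states tracking the count of `a`s, saturating at 2; the second has 5 states tracking how much of the suffix `babb` has currently been matched. A product state is a pair (one from each), accepting exactly when both do. Minimizing collapses redundant product states.
With 6 states:
        a   b  
>  q0   q1  q2 
   q1   q1  q1 
   q2   q3  q2 
   q3   q1  q4 
   q4   q1  q5 
 * q5   q1  q1 
(> = start, * = accepting)

start=q0; accept=q5; q0-a>q1; q0-b>q2; q1-a>q1; q1-b>q1; q2-a>q3; q2-b>q2; q3-a>q1; q3-b>q4; q4-a>q1; q4-b>q5; q5-a>q1; q5-b>q1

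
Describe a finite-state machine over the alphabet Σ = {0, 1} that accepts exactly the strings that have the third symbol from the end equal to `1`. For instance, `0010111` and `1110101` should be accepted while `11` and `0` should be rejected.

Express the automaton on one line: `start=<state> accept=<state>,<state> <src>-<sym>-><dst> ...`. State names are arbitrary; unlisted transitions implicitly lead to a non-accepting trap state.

Because acceptance depends on a position counted from the end, the machine has to buffer the most recent 3 symbols. Make each state the string of the last up-to-3 symbols read; on input `x` shift the window left and append `x`. Accept when the buffered window has length 3 and begins with `1`.
          0    1  
>  q0     q1   q2 
   q1     q3   q4 
   q2     q5   q6 
   q3     q7   q8 
   q4     q9  q10 
   q5    q11  q12 
   q6    q13  q14 
   q7     q7   q8 
   q8     q9  q10 
   q9    q11  q12 
   q10   q13  q14 
 * q11    q7   q8 
 * q12    q9  q10 
 * q13   q11  q12 
 * q14   q13  q14 
(> = start, * = accepting)

start=q0 accept=q11,q12,q13,q14 q0-0->q1 q0-1->q2 q1-0->q3 q1-1->q4 q2-0->q5 q2-1->q6 q3-0->q7 q3-1->q8 q4-0->q9 q4-1->q10 q5-0->q11 q5-1->q12 q6-0->q13 q6-1->q14 q7-0->q7 q7-1->q8 q8-0->q9 q8-1->q10 q9-0->q11 q9-1->q12 q10-0->q13 q10-1->q14 q11-0->q7 q11-1->q8 q12-0->q9 q12-1->q10 q13-0->q11 q13-1->q12 q14-0->q13 q14-1->q14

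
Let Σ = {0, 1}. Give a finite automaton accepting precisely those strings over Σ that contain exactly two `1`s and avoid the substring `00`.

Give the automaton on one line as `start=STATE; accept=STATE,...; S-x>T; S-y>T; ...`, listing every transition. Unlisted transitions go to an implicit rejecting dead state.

Build one automaton per condition and run them in lockstep. The first has 4 states tracking the count of `1`s, saturating at 3; the second has 3 states tracking partial matches of the forbidden pattern `00`. A product state is a pair (one from each), accepting exactly when both do.
12 states suffice.
       0  1 
>  A   B  C 
   B   D  C 
   C   E  F 
   D   D  G 
   E   G  F 
 * F   H  I 
   G   G  J 
 * H   J  I 
   I   K  I 
   J   J  L 
   K   L  I 
   L   L  L 
(> = start, * = accepting)

start=A; accept=F,H; A-0>B; A-1>C; B-0>D; B-1>C; C-0>E; C-1>F; D-0>D; D-1>G; E-0>G; E-1>F; F-0>H; F-1>I; G-0>G; G-1>J; H-0>J; H-1>I; I-0>K; I-1>I; J-0>J; J-1>L; K-0>L; K-1>I; L-0>L; L-1>L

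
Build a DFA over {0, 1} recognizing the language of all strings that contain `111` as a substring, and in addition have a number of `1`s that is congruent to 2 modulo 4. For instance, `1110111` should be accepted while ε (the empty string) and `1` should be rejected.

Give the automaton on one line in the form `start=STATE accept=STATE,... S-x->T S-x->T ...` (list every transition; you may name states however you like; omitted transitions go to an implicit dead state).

Build one automaton per condition and run them in lockstep. One (4 states) tracks whether and how much of `111` has been seen; the other (4 states) tracks the count of `1`s modulo 4. Each combined state is a pair, one component from each; accept when both components accept.
16 states suffice.
          0    1  
>  s0     s0   s1 
   s1     s2   s3 
   s2     s2   s4 
   s3     s5   s6 
   s4     s5   s7 
   s5     s5   s8 
   s6     s6   s9 
   s7    s10   s9 
   s8    s10  s11 
   s9     s9  s12 
   s10   s10  s13 
   s11    s0  s12 
   s12   s12  s14 
   s13    s0  s15 
 * s14   s14   s6 
   s15    s2  s14 
(> = start, * = accepting)

start=s0 accept=s14 s0-0->s0 s0-1->s1 s1-0->s2 s1-1->s3 s2-0->s2 s2-1->s4 s3-0->s5 s3-1->s6 s4-0->s5 s4-1->s7 s5-0->s5 s5-1->s8 s6-0->s6 s6-1->s9 s7-0->s10 s7-1->s9 s8-0->s10 s8-1->s11 s9-0->s9 s9-1->s12 s10-0->s10 s10-1->s13 s11-0->s0 s11-1->s12 s12-0->s12 s12-1->s14 s13-0->s0 s13-1->s15 s14-0->s14 s14-1->s6 s15-0->s2 s15-1->s14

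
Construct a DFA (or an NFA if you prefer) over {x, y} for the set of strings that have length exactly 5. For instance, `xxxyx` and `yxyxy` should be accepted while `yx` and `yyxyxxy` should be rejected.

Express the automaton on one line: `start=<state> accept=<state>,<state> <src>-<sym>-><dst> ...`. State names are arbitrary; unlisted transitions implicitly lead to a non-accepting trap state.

Count input length up to 6: every symbol moves from A toward G, which means 'more than 5' and absorbs. Accept from {F}.
A 7-state machine:
       x  y 
>  A   B  B 
   B   C  C 
   C   D  D 
   D   E  E 
   E   F  F 
 * F   G  G 
   G   G  G 
(> = start, * = accepting)

start=A accept=F A-x->B A-y->B B-x->C B-y->C C-x->D C-y->D D-x->E D-y->E E-x->F E-y->F F-x->G F-y->G G-x->G G-y->G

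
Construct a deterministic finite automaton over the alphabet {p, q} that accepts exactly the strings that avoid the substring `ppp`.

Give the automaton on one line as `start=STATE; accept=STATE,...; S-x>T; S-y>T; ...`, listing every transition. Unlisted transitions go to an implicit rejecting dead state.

Track partial matches of the forbidden pattern `ppp`. State s3 is a dead state reached once `ppp` has occurred; every other state accepts. s0 means no part of `ppp` is currently matched.
A 4-state machine:
        p   q  
>* s0   s1  s0 
 * s1   s2  s0 
 * s2   s3  s0 
   s3   s3  s3 
(> = start, * = accepting)

start=s0; accept=s0,s1,s2; s0-p>s1; s0-q>s0; s1-p>s2; s1-q>s0; s2-p>s3; s2-q>s0; s3-p>s3; s3-q>s3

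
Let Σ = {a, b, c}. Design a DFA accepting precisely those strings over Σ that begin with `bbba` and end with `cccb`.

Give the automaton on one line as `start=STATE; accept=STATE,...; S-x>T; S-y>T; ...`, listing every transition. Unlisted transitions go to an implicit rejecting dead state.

Run two small machines in parallel and take their product. One (6 states) tracks whether the input so far still matches the prefix `bbba`; the other (5 states) tracks how much of the suffix `cccb` has currently been matched. Each combined state is a pair, one component from each; accept when both components accept. Minimizing collapses redundant product states.
        a   b   c  
>  S0   S1  S2  S1 
   S1   S1  S1  S1 
   S2   S1  S3  S1 
   S3   S1  S4  S1 
   S4   S5  S1  S1 
   S5   S5  S5  S6 
   S6   S5  S5  S7 
   S7   S5  S5  S8 
   S8   S5  S9  S8 
 * S9   S5  S5  S6 
(> = start, * = accepting)

start=S0; accept=S9; S0-a>S1; S0-b>S2; S0-c>S1; S1-a>S1; S1-b>S1; S1-c>S1; S2-a>S1; S2-b>S3; S2-c>S1; S3-a>S1; S3-b>S4; S3-c>S1; S4-a>S5; S4-b>S1; S4-c>S1; S5-a>S5; S5-b>S5; S5-c>S6; S6-a>S5; S6-b>S5; S6-c>S7; S7-a>S5; S7-b>S5; S7-c>S8; S8-a>S5; S8-b>S9; S8-c>S8; S9-a>S5; S9-b>S5; S9-c>S6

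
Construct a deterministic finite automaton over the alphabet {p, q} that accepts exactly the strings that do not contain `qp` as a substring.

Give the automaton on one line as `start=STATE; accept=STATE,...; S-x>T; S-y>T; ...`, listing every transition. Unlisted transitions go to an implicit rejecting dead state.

This is the complement of 'contains `qp`'. Use the same substring-matching states — s0 through s2 holding how much of `qp` has just been matched — but flip the accepting set: everything except the trap s2 accepts.
3 states suffice.
        p   q  
>* s0   s0  s1 
 * s1   s2  s1 
   s2   s2  s2 
(> = start, * = accepting)

start=s0; accept=s0,s1; s0-p>s0; s0-q>s1; s1-p>s2; s1-q>s1; s2-p>s2; s2-q>s2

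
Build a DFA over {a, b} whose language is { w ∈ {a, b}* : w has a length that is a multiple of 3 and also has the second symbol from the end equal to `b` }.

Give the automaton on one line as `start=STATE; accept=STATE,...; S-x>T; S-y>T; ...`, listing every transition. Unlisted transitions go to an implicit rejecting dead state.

Handle the two conditions separately and then intersect. The first has 3 states tracking the input length modulo 3; the second has 7 states tracking the last 2 symbols read. A product state is a pair (one from each), accepting exactly when both do.
15 states suffice.
          a    b  
>  q0     q1   q2 
   q1     q3   q4 
   q2     q5   q6 
   q3     q7   q8 
   q4     q9  q10 
   q5     q7   q8 
   q6     q9  q10 
   q7    q11  q12 
   q8    q13  q14 
 * q9    q11  q12 
 * q10   q13  q14 
   q11    q3   q4 
   q12    q5   q6 
   q13    q3   q4 
   q14    q5   q6 
(> = start, * = accepting)

start=q0; accept=q9,q10; q0-a>q1; q0-b>q2; q1-a>q3; q1-b>q4; q2-a>q5; q2-b>q6; q3-a>q7; q3-b>q8; q4-a>q9; q4-b>q10; q5-a>q7; q5-b>q8; q6-a>q9; q6-b>q10; q7-a>q11; q7-b>q12; q8-a>q13; q8-b>q14; q9-a>q11; q9-b>q12; q10-a>q13; q10-b>q14; q11-a>q3; q11-b>q4; q12-a>q5; q12-b>q6; q13-a>q3; q13-b>q4; q14-a>q5; q14-b>q6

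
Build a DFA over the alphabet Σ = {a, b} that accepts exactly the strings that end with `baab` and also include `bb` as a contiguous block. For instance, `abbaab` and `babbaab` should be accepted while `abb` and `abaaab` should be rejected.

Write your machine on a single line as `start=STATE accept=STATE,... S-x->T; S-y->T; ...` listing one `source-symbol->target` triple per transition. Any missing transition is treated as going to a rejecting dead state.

start=s0; accept=s9; s0-a->s0; s0-b->s1; s1-a->s2; s1-b->s3; s2-a->s4; s2-b->s1; s3-a->s5; s3-b->s3; s4-a->s0; s4-b->s6; s5-a->s7; s5-b->s3; s6-a->s2; s6-b->s3; s7-a->s8; s7-b->s9; s8-a->s8; s8-b->s3; s9-a->s5; s9-b->s3

Run two small machines in parallel and take their product. One (5 states) tracks how much of the suffix `baab` has currently been matched; the other (3 states) tracks whether and how much of `bb` has been seen. Each combined state is a pair, one component from each; accept when both components accept.
        a   b  
>  s0   s0  s1 
   s1   s2  s3 
   s2   s4  s1 
   s3   s5  s3 
   s4   s0  s6 
   s5   s7  s3 
   s6   s2  s3 
   s7   s8  s9 
   s8   s8  s3 
 * s9   s5  s3 
(> = start, * = accepting)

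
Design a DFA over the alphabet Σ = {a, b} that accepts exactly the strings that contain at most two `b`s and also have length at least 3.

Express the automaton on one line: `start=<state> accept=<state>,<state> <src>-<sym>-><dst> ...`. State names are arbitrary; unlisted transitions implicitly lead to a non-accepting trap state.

Handle the two conditions separately and then intersect. The first has 4 states tracking the count of `b`s, saturating at 3; the second has 5 states tracking the input length, saturating at 4. A product state is a pair (one from each), accepting exactly when both do. Equivalent product states are then merged.
With 10 states:
        a   b  
>  S0   S1  S2 
   S1   S3  S4 
   S2   S4  S5 
   S3   S6  S7 
   S4   S7  S8 
   S5   S8  S9 
 * S6   S6  S7 
 * S7   S7  S8 
 * S8   S8  S9 
   S9   S9  S9 
(> = start, * = accepting)

start=S0 accept=S6,S7,S8 S0-a->S1 S0-b->S2 S1-a->S3 S1-b->S4 S2-a->S4 S2-b->S5 S3-a->S6 S3-b->S7 S4-a->S7 S4-b->S8 S5-a->S8 S5-b->S9 S6-a->S6 S6-b->S7 S7-a->S7 S7-b->S8 S8-a->S8 S8-b->S9 S9-a->S9 S9-b->S9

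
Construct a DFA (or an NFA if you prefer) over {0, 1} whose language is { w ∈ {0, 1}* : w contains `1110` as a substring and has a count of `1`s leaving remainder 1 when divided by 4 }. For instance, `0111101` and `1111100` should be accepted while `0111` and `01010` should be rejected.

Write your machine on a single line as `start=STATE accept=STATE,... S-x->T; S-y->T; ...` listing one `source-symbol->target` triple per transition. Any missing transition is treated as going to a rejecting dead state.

Run two small machines in parallel and take their product. The first has 5 states tracking whether and how much of `1110` has been seen; the second has 4 states tracking the count of `1`s modulo 4. A product state is a pair (one from each), accepting exactly when both do.
With 20 states:
          0    1  
>  q0     q0   q1 
   q1     q2   q3 
   q2     q2   q4 
   q3     q5   q6 
   q4     q5   q7 
   q5     q5   q8 
   q6     q9  q10 
   q7    q11  q10 
   q8    q11  q12 
   q9     q9  q13 
   q10   q13  q14 
   q11   q11  q15 
   q12    q0  q14 
   q13   q13  q16 
   q14   q16  q17 
   q15    q0  q18 
 * q16   q16  q19 
   q17   q19   q6 
   q18    q2  q17 
   q19   q19   q9 
(> = start, * = accepting)

start=q0; accept=q16; q0-0->q0; q0-1->q1; q1-0->q2; q1-1->q3; q2-0->q2; q2-1->q4; q3-0->q5; q3-1->q6; q4-0->q5; q4-1->q7; q5-0->q5; q5-1->q8; q6-0->q9; q6-1->q10; q7-0->q11; q7-1->q10; q8-0->q11; q8-1->q12; q9-0->q9; q9-1->q13; q10-0->q13; q10-1->q14; q11-0->q11; q11-1->q15; q12-0->q0; q12-1->q14; q13-0->q13; q13-1->q16; q14-0->q16; q14-1->q17; q15-0->q0; q15-1->q18; q16-0->q16; q16-1->q19; q17-0->q19; q17-1->q6; q18-0->q2; q18-1->q17; q19-0->q19; q19-1->q9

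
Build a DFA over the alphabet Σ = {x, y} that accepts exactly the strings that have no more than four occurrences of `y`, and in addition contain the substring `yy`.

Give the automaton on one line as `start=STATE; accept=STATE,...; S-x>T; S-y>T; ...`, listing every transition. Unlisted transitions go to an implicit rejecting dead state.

Build one automaton per condition and run them in lockstep. The first has 6 states tracking the count of `y`s, saturating at 5; the second has 3 states tracking whether and how much of `yy` has been seen. A product state is a pair (one from each), accepting exactly when both do. Minimizing collapses redundant product states.
A 10-state machine:
        x   y  
>  s0   s0  s1 
   s1   s2  s3 
   s2   s2  s4 
 * s3   s3  s5 
   s4   s6  s5 
 * s5   s5  s7 
   s6   s6  s8 
 * s7   s7  s9 
   s8   s9  s7 
   s9   s9  s9 
(> = start, * = accepting)

start=s0; accept=s3,s5,s7; s0-x>s0; s0-y>s1; s1-x>s2; s1-y>s3; s2-x>s2; s2-y>s4; s3-x>s3; s3-y>s5; s4-x>s6; s4-y>s5; s5-x>s5; s5-y>s7; s6-x>s6; s6-y>s8; s7-x>s7; s7-y>s9; s8-x>s9; s8-y>s7; s9-x>s9; s9-y>s9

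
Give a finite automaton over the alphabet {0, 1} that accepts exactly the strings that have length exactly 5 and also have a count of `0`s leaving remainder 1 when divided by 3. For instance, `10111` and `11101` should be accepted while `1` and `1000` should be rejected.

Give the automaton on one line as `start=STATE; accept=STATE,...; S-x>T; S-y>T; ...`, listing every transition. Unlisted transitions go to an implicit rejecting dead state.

Build one automaton per condition and run them in lockstep. One (7 states) tracks the input length, saturating at 6; the other (3 states) tracks the count of `0`s modulo 3. Each combined state is a pair, one component from each; accept when both components accept. Minimizing collapses redundant product states.
13 states suffice.
          0    1  
>  s0     s1   s2 
   s1     s3   s4 
   s2     s4   s5 
   s3     s6   s7 
   s4     s7   s8 
   s5     s8   s6 
   s6     s9  s10 
   s7    s10  s11 
   s8    s11   s9 
   s9    s11  s12 
   s10   s12  s11 
   s11   s11  s11 
 * s12   s11  s11 
(> = start, * = accepting)

start=s0; accept=s12; s0-0>s1; s0-1>s2; s1-0>s3; s1-1>s4; s2-0>s4; s2-1>s5; s3-0>s6; s3-1>s7; s4-0>s7; s4-1>s8; s5-0>s8; s5-1>s6; s6-0>s9; s6-1>s10; s7-0>s10; s7-1>s11; s8-0>s11; s8-1>s9; s9-0>s11; s9-1>s12; s10-0>s12; s10-1>s11; s11-0>s11; s11-1>s11; s12-0>s11; s12-1>s11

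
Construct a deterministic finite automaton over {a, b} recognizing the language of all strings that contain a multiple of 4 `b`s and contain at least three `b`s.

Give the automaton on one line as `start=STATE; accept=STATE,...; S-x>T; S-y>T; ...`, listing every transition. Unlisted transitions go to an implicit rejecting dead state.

Build one automaton per condition and run them in lockstep. The first has 4 states tracking the count of `b`s modulo 4; the second has 5 states tracking the count of `b`s, saturating at 4. A product state is a pair (one from each), accepting exactly when both do. Minimizing collapses redundant product states.
        a   b  
>  q0   q0  q1 
   q1   q1  q2 
   q2   q2  q3 
   q3   q3  q4 
 * q4   q4  q1 
(> = start, * = accepting)

start=q0; accept=q4; q0-a>q0; q0-b>q1; q1-a>q1; q1-b>q2; q2-a>q2; q2-b>q3; q3-a>q3; q3-b>q4; q4-a>q4; q4-b>q1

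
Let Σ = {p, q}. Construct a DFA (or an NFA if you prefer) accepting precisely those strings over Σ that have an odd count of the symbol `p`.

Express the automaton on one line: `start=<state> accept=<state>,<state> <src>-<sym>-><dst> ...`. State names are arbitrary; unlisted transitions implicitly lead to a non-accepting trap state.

The only thing that matters is how many `p`s have appeared, reduced mod 2. Use one state per residue: A for 0, …, B for 1. Reading `p` moves to the next residue; anything else stays put. B is accepting.
2 states suffice.
       p  q 
>  A   B  A 
 * B   A  B 
(> = start, * = accepting)

start=A accept=B A-p->B A-q->A B-p->A B-q->B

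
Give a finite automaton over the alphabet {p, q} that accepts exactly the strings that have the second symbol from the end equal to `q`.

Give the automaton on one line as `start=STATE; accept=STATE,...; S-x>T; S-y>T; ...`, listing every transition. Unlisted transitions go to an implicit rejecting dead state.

A DFA must remember the last 2 symbols (since which symbol is second-to-last isn't known until the input ends). Use one state per possible window of the last ≤2 symbols; accept from those whose window starts with `q`.
7 states suffice.
        p   q  
>  s0   s1  s2 
   s1   s3  s4 
   s2   s5  s6 
   s3   s3  s4 
   s4   s5  s6 
 * s5   s3  s4 
 * s6   s5  s6 
(> = start, * = accepting)

start=s0; accept=s5,s6; s0-p>s1; s0-q>s2; s1-p>s3; s1-q>s4; s2-p>s5; s2-q>s6; s3-p>s3; s3-q>s4; s4-p>s5; s4-q>s6; s5-p>s3; s5-q>s4; s6-p>s5; s6-q>s6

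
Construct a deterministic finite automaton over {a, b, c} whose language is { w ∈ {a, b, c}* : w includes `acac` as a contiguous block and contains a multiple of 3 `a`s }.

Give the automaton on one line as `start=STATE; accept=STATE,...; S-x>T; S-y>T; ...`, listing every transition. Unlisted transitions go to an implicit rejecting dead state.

Build one automaton per condition and run them in lockstep. The first has 5 states tracking whether and how much of `acac` has been seen; the second has 3 states tracking the count of `a`s modulo 3. A product state is a pair (one from each), accepting exactly when both do.
15 states suffice.
          a    b    c  
>  S0     S1   S0   S0 
   S1     S2   S3   S4 
   S2     S5   S6   S7 
   S3     S2   S3   S3 
   S4     S8   S3   S3 
   S5     S1   S0   S9 
   S6     S5   S6   S6 
   S7    S10   S6   S6 
   S8     S5   S6  S11 
   S9    S12   S0   S0 
   S10    S1   S0  S13 
   S11   S13  S11  S11 
   S12    S2   S3  S14 
 * S13   S14  S13  S13 
   S14   S11  S14  S14 
(> = start, * = accepting)

start=S0; accept=S13; S0-a>S1; S0-b>S0; S0-c>S0; S1-a>S2; S1-b>S3; S1-c>S4; S2-a>S5; S2-b>S6; S2-c>S7; S3-a>S2; S3-b>S3; S3-c>S3; S4-a>S8; S4-b>S3; S4-c>S3; S5-a>S1; S5-b>S0; S5-c>S9; S6-a>S5; S6-b>S6; S6-c>S6; S7-a>S10; S7-b>S6; S7-c>S6; S8-a>S5; S8-b>S6; S8-c>S11; S9-a>S12; S9-b>S0; S9-c>S0; S10-a>S1; S10-b>S0; S10-c>S13; S11-a>S13; S11-b>S11; S11-c>S11; S12-a>S2; S12-b>S3; S12-c>S14; S13-a>S14; S13-b>S13; S13-c>S13; S14-a>S11; S14-b>S14; S14-c>S14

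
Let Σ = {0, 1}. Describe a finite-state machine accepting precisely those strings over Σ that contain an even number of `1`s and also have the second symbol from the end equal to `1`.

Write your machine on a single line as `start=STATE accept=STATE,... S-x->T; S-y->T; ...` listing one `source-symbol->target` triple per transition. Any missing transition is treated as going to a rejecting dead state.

start=q0; accept=q6,q9; q0-0->q1; q0-1->q2; q1-0->q3; q1-1->q4; q2-0->q5; q2-1->q6; q3-0->q3; q3-1->q4; q4-0->q5; q4-1->q6; q5-0->q7; q5-1->q8; q6-0->q9; q6-1->q10; q7-0->q7; q7-1->q8; q8-0->q9; q8-1->q10; q9-0->q3; q9-1->q4; q10-0->q5; q10-1->q6

Run two small machines in parallel and take their product. One (2 states) tracks the count of `1`s modulo 2; the other (7 states) tracks the last 2 symbols read. Each combined state is a pair, one component from each; accept when both components accept.
11 states suffice.
          0    1  
>  q0     q1   q2 
   q1     q3   q4 
   q2     q5   q6 
   q3     q3   q4 
   q4     q5   q6 
   q5     q7   q8 
 * q6     q9  q10 
   q7     q7   q8 
   q8     q9  q10 
 * q9     q3   q4 
   q10    q5   q6 
(> = start, * = accepting)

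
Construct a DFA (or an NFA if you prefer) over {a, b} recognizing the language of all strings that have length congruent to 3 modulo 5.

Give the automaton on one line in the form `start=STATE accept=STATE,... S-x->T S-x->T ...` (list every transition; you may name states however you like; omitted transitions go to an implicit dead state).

Count input length modulo 5: every symbol advances one step around the cycle S0 → S1 → S2 → S3 → S4 → S0. Accept at S3.
5 states suffice.
        a   b  
>  S0   S1  S1 
   S1   S2  S2 
   S2   S3  S3 
 * S3   S4  S4 
   S4   S0  S0 
(> = start, * = accepting)

start=S0 accept=S3 S0-a->S1 S0-b->S1 S1-a->S2 S1-b->S2 S2-a->S3 S2-b->S3 S3-a->S4 S3-b->S4 S4-a->S0 S4-b->S0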